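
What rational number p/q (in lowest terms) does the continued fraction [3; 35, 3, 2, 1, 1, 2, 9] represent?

a_0 = 3: 3/1
a_1 = 35: 106/35
a_2 = 3: 321/106
a_3 = 2: 748/247
a_4 = 1: 1069/353
a_5 = 1: 1817/600
a_6 = 2: 4703/1553
a_7 = 9: 44144/14577

44144/14577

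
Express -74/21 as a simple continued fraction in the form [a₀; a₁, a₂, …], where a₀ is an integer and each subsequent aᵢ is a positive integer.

Apply division with remainder until the remainder is 0:
-74 ÷ 21 → quotient -4, remainder 10
21 ÷ 10 → quotient 2, remainder 1
10 ÷ 1 → quotient 10, remainder 0

[-4; 2, 10]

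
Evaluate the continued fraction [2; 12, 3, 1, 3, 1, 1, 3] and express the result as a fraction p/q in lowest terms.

a_0 = 2: 2/1
a_1 = 12: 25/12
a_2 = 3: 77/37
a_3 = 1: 102/49
a_4 = 3: 383/184
a_5 = 1: 485/233
a_6 = 1: 868/417
a_7 = 3: 3089/1484

3089/1484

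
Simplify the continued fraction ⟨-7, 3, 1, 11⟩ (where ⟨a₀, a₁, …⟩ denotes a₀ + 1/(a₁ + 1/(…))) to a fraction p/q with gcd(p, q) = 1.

Use the convergent recurrence hₖ = aₖ·hₖ₋₁ + hₖ₋₂ (and likewise for the denominators kₖ):
a_0 = -7: -7/1
a_1 = 3: -20/3
a_2 = 1: -27/4
a_3 = 11: -317/47

-317/47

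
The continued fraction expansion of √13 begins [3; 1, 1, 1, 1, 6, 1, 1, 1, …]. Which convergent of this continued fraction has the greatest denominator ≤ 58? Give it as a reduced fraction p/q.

List convergents until the denominator exceeds the bound:
a_0 = 3: 3/1  (≤ bound)
a_1 = 1: 4/1  (≤ bound)
a_2 = 1: 7/2  (≤ bound)
a_3 = 1: 11/3  (≤ bound)
a_4 = 1: 18/5  (≤ bound)
a_5 = 6: 119/33  (≤ bound)
a_6 = 1: 137/38  (≤ bound)
a_7 = 1: 256/71  (> 58, stop)

137/38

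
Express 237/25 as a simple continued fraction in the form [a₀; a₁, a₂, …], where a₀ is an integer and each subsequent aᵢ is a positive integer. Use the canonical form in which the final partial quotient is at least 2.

Run the Euclidean algorithm, recording each quotient:
⌊237/25⌋ = 9, remainder 12
⌊25/12⌋ = 2, remainder 1
⌊12/1⌋ = 12, remainder 0

[9; 2, 12]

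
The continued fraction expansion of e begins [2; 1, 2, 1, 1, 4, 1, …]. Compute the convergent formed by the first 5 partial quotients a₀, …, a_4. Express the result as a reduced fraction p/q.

19/7

Collapse the nested fraction from the inside out:
Start with 1.
1 + 1/(1/1) = 1 + 1/1 = 2/1
2 + 1/(2/1) = 2 + 1/2 = 5/2
1 + 1/(5/2) = 1 + 2/5 = 7/5
2 + 1/(7/5) = 2 + 5/7 = 19/7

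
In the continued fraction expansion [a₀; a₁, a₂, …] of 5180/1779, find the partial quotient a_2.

5180 ÷ 1779 → quotient 2, remainder 1622
1779 ÷ 1622 → quotient 1, remainder 157
1622 ÷ 157 → quotient 10, remainder 52

10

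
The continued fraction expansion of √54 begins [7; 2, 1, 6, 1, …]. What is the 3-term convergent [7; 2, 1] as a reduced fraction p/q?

22/3

a_0 = 7: 7/1
a_1 = 2: 15/2
a_2 = 1: 22/3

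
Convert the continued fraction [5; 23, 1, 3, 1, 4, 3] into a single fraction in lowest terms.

Start with 3.
4 + 1/(3/1) = 4 + 1/3 = 13/3
1 + 1/(13/3) = 1 + 3/13 = 16/13
3 + 1/(16/13) = 3 + 13/16 = 61/16
1 + 1/(61/16) = 1 + 16/61 = 77/61
23 + 1/(77/61) = 23 + 61/77 = 1832/77
5 + 1/(1832/77) = 5 + 77/1832 = 9237/1832

9237/1832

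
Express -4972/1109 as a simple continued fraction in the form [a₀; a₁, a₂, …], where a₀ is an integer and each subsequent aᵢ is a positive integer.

[-5; 1, 1, 14, 2, 18]

-4972 ÷ 1109 → quotient -5, remainder 573
1109 ÷ 573 → quotient 1, remainder 536
573 ÷ 536 → quotient 1, remainder 37
536 ÷ 37 → quotient 14, remainder 18
37 ÷ 18 → quotient 2, remainder 1
18 ÷ 1 → quotient 18, remainder 0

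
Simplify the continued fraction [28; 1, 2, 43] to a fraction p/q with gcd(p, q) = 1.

3727/130

a_0 = 28: 28/1
a_1 = 1: 29/1
a_2 = 2: 86/3
a_3 = 43: 3727/130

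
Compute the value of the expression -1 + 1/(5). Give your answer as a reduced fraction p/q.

-4/5

Start with 5.
-1 + 1/(5/1) = -1 + 1/5 = -4/5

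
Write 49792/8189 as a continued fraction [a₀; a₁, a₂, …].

Run the Euclidean algorithm, recording each quotient:
⌊49792/8189⌋ = 6, remainder 658
⌊8189/658⌋ = 12, remainder 293
⌊658/293⌋ = 2, remainder 72
⌊293/72⌋ = 4, remainder 5
⌊72/5⌋ = 14, remainder 2
⌊5/2⌋ = 2, remainder 1
⌊2/1⌋ = 2, remainder 0

[6; 12, 2, 4, 14, 2, 2]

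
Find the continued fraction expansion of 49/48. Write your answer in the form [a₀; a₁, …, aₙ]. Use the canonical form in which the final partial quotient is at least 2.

[1; 48]

49 = 1·48 + 1, so a_0 = 1
48 = 48·1 + 0, so a_1 = 48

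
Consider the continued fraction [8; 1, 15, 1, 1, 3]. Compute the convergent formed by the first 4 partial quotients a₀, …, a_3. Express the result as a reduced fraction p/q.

152/17

Compute successive convergents:
a_0 = 8: 8/1
a_1 = 1: 9/1
a_2 = 15: 143/16
a_3 = 1: 152/17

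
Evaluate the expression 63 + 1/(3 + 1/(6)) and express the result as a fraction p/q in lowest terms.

Start with 6.
3 + 1/(6/1) = 3 + 1/6 = 19/6
63 + 1/(19/6) = 63 + 6/19 = 1203/19

1203/19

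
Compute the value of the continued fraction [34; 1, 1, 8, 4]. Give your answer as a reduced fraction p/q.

2417/70

a_0 = 34: 34/1
a_1 = 1: 35/1
a_2 = 1: 69/2
a_3 = 8: 587/17
a_4 = 4: 2417/70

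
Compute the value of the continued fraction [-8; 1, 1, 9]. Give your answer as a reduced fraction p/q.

-142/19

Start with 9.
1 + 1/(9/1) = 1 + 1/9 = 10/9
1 + 1/(10/9) = 1 + 9/10 = 19/10
-8 + 1/(19/10) = -8 + 10/19 = -142/19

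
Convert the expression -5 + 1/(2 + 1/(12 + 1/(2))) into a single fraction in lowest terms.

Use the convergent recurrence hₖ = aₖ·hₖ₋₁ + hₖ₋₂ (and likewise for the denominators kₖ):
a_0 = -5: -5/1
a_1 = 2: -9/2
a_2 = 12: -113/25
a_3 = 2: -235/52

-235/52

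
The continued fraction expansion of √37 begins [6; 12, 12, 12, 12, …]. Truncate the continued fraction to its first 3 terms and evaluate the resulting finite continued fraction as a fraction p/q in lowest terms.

a_0 = 6: 6/1
a_1 = 12: 73/12
a_2 = 12: 882/145

882/145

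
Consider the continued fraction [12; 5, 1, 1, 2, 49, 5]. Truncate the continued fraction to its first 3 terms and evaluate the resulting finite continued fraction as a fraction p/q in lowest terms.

73/6

a_0 = 12: 12/1
a_1 = 5: 61/5
a_2 = 1: 73/6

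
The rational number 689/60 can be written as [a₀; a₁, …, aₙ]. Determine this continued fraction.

689 ÷ 60 → quotient 11, remainder 29
60 ÷ 29 → quotient 2, remainder 2
29 ÷ 2 → quotient 14, remainder 1
2 ÷ 1 → quotient 2, remainder 0

[11; 2, 14, 2]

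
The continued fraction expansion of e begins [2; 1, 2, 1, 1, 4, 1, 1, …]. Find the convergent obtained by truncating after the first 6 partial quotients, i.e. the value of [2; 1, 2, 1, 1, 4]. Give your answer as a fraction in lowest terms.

Build up convergents one term at a time:
a_0 = 2: 2/1
a_1 = 1: 3/1
a_2 = 2: 8/3
a_3 = 1: 11/4
a_4 = 1: 19/7
a_5 = 4: 87/32

87/32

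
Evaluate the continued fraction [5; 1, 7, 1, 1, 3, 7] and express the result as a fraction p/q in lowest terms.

a_0 = 5: 5/1
a_1 = 1: 6/1
a_2 = 7: 47/8
a_3 = 1: 53/9
a_4 = 1: 100/17
a_5 = 3: 353/60
a_6 = 7: 2571/437

2571/437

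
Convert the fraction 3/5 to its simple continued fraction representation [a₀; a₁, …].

[0; 1, 1, 2]

Apply division with remainder until the remainder is 0:
3 = 0·5 + 3, so a_0 = 0
5 = 1·3 + 2, so a_1 = 1
3 = 1·2 + 1, so a_2 = 1
2 = 2·1 + 0, so a_3 = 2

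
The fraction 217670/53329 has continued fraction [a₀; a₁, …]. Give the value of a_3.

36

217670 ÷ 53329 → quotient 4, remainder 4354
53329 ÷ 4354 → quotient 12, remainder 1081
4354 ÷ 1081 → quotient 4, remainder 30
1081 ÷ 30 → quotient 36, remainder 1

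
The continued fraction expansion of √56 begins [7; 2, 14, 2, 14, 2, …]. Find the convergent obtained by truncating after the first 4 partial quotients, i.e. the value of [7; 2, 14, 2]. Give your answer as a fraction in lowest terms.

449/60

Use the convergent recurrence hₖ = aₖ·hₖ₋₁ + hₖ₋₂ (and likewise for the denominators kₖ):
a_0 = 7: 7/1
a_1 = 2: 15/2
a_2 = 14: 217/29
a_3 = 2: 449/60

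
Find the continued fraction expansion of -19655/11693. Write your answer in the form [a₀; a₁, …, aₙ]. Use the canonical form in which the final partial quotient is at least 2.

[-2; 3, 7, 2, 6, 12, 1, 2]

-19655 ÷ 11693 → quotient -2, remainder 3731
11693 ÷ 3731 → quotient 3, remainder 500
3731 ÷ 500 → quotient 7, remainder 231
500 ÷ 231 → quotient 2, remainder 38
231 ÷ 38 → quotient 6, remainder 3
38 ÷ 3 → quotient 12, remainder 2
3 ÷ 2 → quotient 1, remainder 1
2 ÷ 1 → quotient 2, remainder 0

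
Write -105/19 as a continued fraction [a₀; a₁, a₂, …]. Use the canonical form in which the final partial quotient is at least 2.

[-6; 2, 9]

Run the Euclidean algorithm, recording each quotient:
-105 ÷ 19 → quotient -6, remainder 9
19 ÷ 9 → quotient 2, remainder 1
9 ÷ 1 → quotient 9, remainder 0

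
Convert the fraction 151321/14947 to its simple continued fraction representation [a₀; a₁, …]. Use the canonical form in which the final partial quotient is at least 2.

151321 = 10·14947 + 1851, so a_0 = 10
14947 = 8·1851 + 139, so a_1 = 8
1851 = 13·139 + 44, so a_2 = 13
139 = 3·44 + 7, so a_3 = 3
44 = 6·7 + 2, so a_4 = 6
7 = 3·2 + 1, so a_5 = 3
2 = 2·1 + 0, so a_6 = 2

[10; 8, 13, 3, 6, 3, 2]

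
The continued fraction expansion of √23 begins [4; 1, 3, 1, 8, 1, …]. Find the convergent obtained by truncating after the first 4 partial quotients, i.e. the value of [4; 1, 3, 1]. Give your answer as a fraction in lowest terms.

Collapse the nested fraction from the inside out:
Start with 1.
3 + 1/(1/1) = 3 + 1/1 = 4/1
1 + 1/(4/1) = 1 + 1/4 = 5/4
4 + 1/(5/4) = 4 + 4/5 = 24/5

24/5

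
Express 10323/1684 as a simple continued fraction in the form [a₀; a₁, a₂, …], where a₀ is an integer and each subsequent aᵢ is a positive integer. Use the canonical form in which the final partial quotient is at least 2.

10323 = 6·1684 + 219, so a_0 = 6
1684 = 7·219 + 151, so a_1 = 7
219 = 1·151 + 68, so a_2 = 1
151 = 2·68 + 15, so a_3 = 2
68 = 4·15 + 8, so a_4 = 4
15 = 1·8 + 7, so a_5 = 1
8 = 1·7 + 1, so a_6 = 1
7 = 7·1 + 0, so a_7 = 7

[6; 7, 1, 2, 4, 1, 1, 7]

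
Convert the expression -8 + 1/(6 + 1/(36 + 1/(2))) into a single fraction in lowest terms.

-3447/440

Start with 2.
36 + 1/(2/1) = 36 + 1/2 = 73/2
6 + 1/(73/2) = 6 + 2/73 = 440/73
-8 + 1/(440/73) = -8 + 73/440 = -3447/440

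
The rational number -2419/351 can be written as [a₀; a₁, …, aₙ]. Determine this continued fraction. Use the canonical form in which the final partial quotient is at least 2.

[-7; 9, 4, 4, 2]

-2419 = -7·351 + 38, so a_0 = -7
351 = 9·38 + 9, so a_1 = 9
38 = 4·9 + 2, so a_2 = 4
9 = 4·2 + 1, so a_3 = 4
2 = 2·1 + 0, so a_4 = 2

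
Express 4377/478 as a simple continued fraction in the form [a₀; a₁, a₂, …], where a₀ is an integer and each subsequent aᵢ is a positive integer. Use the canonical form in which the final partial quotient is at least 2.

[9; 6, 2, 1, 2, 9]

4377 = 9·478 + 75, so a_0 = 9
478 = 6·75 + 28, so a_1 = 6
75 = 2·28 + 19, so a_2 = 2
28 = 1·19 + 9, so a_3 = 1
19 = 2·9 + 1, so a_4 = 2
9 = 9·1 + 0, so a_5 = 9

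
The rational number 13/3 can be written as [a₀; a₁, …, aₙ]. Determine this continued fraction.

[4; 3]

13 = 4·3 + 1, so a_0 = 4
3 = 3·1 + 0, so a_1 = 3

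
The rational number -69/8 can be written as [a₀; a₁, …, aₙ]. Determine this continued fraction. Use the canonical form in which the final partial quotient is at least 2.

-69 ÷ 8 → quotient -9, remainder 3
8 ÷ 3 → quotient 2, remainder 2
3 ÷ 2 → quotient 1, remainder 1
2 ÷ 1 → quotient 2, remainder 0

[-9; 2, 1, 2]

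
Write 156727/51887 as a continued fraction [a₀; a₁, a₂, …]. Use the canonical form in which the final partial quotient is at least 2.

156727 ÷ 51887 → quotient 3, remainder 1066
51887 ÷ 1066 → quotient 48, remainder 719
1066 ÷ 719 → quotient 1, remainder 347
719 ÷ 347 → quotient 2, remainder 25
347 ÷ 25 → quotient 13, remainder 22
25 ÷ 22 → quotient 1, remainder 3
22 ÷ 3 → quotient 7, remainder 1
3 ÷ 1 → quotient 3, remainder 0

[3; 48, 1, 2, 13, 1, 7, 3]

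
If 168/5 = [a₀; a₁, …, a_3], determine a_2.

1

Run the Euclidean algorithm, recording each quotient:
168 ÷ 5 → quotient 33, remainder 3
5 ÷ 3 → quotient 1, remainder 2
3 ÷ 2 → quotient 1, remainder 1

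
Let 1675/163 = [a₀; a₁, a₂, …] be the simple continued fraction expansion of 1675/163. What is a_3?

Apply division with remainder until the remainder is 0:
1675 = 10·163 + 45, so a_0 = 10
163 = 3·45 + 28, so a_1 = 3
45 = 1·28 + 17, so a_2 = 1
28 = 1·17 + 11, so a_3 = 1

1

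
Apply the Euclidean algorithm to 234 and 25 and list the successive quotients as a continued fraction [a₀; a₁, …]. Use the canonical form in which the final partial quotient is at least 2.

[9; 2, 1, 3, 2]

⌊234/25⌋ = 9, remainder 9
⌊25/9⌋ = 2, remainder 7
⌊9/7⌋ = 1, remainder 2
⌊7/2⌋ = 3, remainder 1
⌊2/1⌋ = 2, remainder 0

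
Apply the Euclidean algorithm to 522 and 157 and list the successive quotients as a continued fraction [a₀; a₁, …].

Repeatedly divide and take the remainder:
522 = 3·157 + 51, so a_0 = 3
157 = 3·51 + 4, so a_1 = 3
51 = 12·4 + 3, so a_2 = 12
4 = 1·3 + 1, so a_3 = 1
3 = 3·1 + 0, so a_4 = 3

[3; 3, 12, 1, 3]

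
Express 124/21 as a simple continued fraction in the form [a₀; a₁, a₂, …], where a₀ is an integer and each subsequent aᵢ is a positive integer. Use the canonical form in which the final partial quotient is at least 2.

[5; 1, 9, 2]

124 = 5·21 + 19, so a_0 = 5
21 = 1·19 + 2, so a_1 = 1
19 = 9·2 + 1, so a_2 = 9
2 = 2·1 + 0, so a_3 = 2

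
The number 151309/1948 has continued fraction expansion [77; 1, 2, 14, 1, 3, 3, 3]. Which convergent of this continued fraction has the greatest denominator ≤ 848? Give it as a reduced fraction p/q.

45750/589

List convergents until the denominator exceeds the bound:
a_0 = 77: 77/1  (≤ bound)
a_1 = 1: 78/1  (≤ bound)
a_2 = 2: 233/3  (≤ bound)
a_3 = 14: 3340/43  (≤ bound)
a_4 = 1: 3573/46  (≤ bound)
a_5 = 3: 14059/181  (≤ bound)
a_6 = 3: 45750/589  (≤ bound)
a_7 = 3: 151309/1948  (> 848, stop)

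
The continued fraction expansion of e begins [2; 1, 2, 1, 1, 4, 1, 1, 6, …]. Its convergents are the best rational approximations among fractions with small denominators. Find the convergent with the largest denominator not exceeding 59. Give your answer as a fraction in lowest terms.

List convergents until the denominator exceeds the bound:
a_0 = 2: 2/1  (≤ bound)
a_1 = 1: 3/1  (≤ bound)
a_2 = 2: 8/3  (≤ bound)
a_3 = 1: 11/4  (≤ bound)
a_4 = 1: 19/7  (≤ bound)
a_5 = 4: 87/32  (≤ bound)
a_6 = 1: 106/39  (≤ bound)
a_7 = 1: 193/71  (> 59, stop)

106/39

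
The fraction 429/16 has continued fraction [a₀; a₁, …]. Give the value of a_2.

4

429 ÷ 16 → quotient 26, remainder 13
16 ÷ 13 → quotient 1, remainder 3
13 ÷ 3 → quotient 4, remainder 1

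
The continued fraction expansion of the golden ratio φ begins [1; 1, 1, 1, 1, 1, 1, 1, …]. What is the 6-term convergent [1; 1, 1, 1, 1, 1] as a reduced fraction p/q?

13/8

Use the convergent recurrence hₖ = aₖ·hₖ₋₁ + hₖ₋₂ (and likewise for the denominators kₖ):
a_0 = 1: 1/1
a_1 = 1: 2/1
a_2 = 1: 3/2
a_3 = 1: 5/3
a_4 = 1: 8/5
a_5 = 1: 13/8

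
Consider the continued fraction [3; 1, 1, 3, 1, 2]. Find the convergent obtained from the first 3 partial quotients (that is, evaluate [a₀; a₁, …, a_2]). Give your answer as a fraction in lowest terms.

7/2

Start with 1.
1 + 1/(1/1) = 1 + 1/1 = 2/1
3 + 1/(2/1) = 3 + 1/2 = 7/2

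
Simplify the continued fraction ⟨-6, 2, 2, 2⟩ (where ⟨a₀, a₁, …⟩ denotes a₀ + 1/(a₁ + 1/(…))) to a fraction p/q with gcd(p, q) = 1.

-67/12

a_0 = -6: -6/1
a_1 = 2: -11/2
a_2 = 2: -28/5
a_3 = 2: -67/12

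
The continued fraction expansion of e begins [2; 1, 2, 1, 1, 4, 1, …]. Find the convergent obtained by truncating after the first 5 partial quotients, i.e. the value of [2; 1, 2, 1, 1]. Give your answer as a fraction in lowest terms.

Compute successive convergents:
a_0 = 2: 2/1
a_1 = 1: 3/1
a_2 = 2: 8/3
a_3 = 1: 11/4
a_4 = 1: 19/7

19/7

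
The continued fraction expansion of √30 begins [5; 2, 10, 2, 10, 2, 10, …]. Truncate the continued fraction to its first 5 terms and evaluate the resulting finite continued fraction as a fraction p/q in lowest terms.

Work from the innermost term outward:
Start with 10.
2 + 1/(10/1) = 2 + 1/10 = 21/10
10 + 1/(21/10) = 10 + 10/21 = 220/21
2 + 1/(220/21) = 2 + 21/220 = 461/220
5 + 1/(461/220) = 5 + 220/461 = 2525/461

2525/461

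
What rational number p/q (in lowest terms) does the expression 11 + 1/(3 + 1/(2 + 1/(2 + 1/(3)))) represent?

655/58

Starting at the tail and folding back:
Start with 3.
2 + 1/(3/1) = 2 + 1/3 = 7/3
2 + 1/(7/3) = 2 + 3/7 = 17/7
3 + 1/(17/7) = 3 + 7/17 = 58/17
11 + 1/(58/17) = 11 + 17/58 = 655/58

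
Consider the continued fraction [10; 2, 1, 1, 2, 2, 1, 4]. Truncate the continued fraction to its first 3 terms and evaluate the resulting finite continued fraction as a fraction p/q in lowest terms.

31/3

Start with 1.
2 + 1/(1/1) = 2 + 1/1 = 3/1
10 + 1/(3/1) = 10 + 1/3 = 31/3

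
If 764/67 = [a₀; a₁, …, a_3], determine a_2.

2

764 ÷ 67 → quotient 11, remainder 27
67 ÷ 27 → quotient 2, remainder 13
27 ÷ 13 → quotient 2, remainder 1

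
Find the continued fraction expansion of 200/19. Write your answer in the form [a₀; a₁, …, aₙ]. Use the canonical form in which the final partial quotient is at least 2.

[10; 1, 1, 9]

⌊200/19⌋ = 10, remainder 10
⌊19/10⌋ = 1, remainder 9
⌊10/9⌋ = 1, remainder 1
⌊9/1⌋ = 9, remainder 0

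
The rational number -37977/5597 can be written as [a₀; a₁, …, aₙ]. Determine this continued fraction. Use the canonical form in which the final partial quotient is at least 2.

[-7; 4, 1, 1, 1, 10, 6, 6]

-37977 = -7·5597 + 1202, so a_0 = -7
5597 = 4·1202 + 789, so a_1 = 4
1202 = 1·789 + 413, so a_2 = 1
789 = 1·413 + 376, so a_3 = 1
413 = 1·376 + 37, so a_4 = 1
376 = 10·37 + 6, so a_5 = 10
37 = 6·6 + 1, so a_6 = 6
6 = 6·1 + 0, so a_7 = 6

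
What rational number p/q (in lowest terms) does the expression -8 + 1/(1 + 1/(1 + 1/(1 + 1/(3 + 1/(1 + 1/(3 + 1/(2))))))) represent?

Use the convergent recurrence hₖ = aₖ·hₖ₋₁ + hₖ₋₂ (and likewise for the denominators kₖ):
a_0 = -8: -8/1
a_1 = 1: -7/1
a_2 = 1: -15/2
a_3 = 1: -22/3
a_4 = 3: -81/11
a_5 = 1: -103/14
a_6 = 3: -390/53
a_7 = 2: -883/120

-883/120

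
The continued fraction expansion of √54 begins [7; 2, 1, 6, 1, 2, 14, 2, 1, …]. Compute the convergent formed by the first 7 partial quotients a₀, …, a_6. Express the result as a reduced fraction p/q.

6959/947

Compute successive convergents:
a_0 = 7: 7/1
a_1 = 2: 15/2
a_2 = 1: 22/3
a_3 = 6: 147/20
a_4 = 1: 169/23
a_5 = 2: 485/66
a_6 = 14: 6959/947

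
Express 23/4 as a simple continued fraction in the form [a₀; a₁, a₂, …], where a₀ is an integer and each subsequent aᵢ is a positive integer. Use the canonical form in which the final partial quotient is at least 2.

[5; 1, 3]

Repeatedly divide and take the remainder:
23 = 5·4 + 3, so a_0 = 5
4 = 1·3 + 1, so a_1 = 1
3 = 3·1 + 0, so a_2 = 3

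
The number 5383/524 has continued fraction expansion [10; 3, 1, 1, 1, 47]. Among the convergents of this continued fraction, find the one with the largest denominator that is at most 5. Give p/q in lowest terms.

a_0 = 10: 10/1  (≤ bound)
a_1 = 3: 31/3  (≤ bound)
a_2 = 1: 41/4  (≤ bound)
a_3 = 1: 72/7  (> 5, stop)

41/4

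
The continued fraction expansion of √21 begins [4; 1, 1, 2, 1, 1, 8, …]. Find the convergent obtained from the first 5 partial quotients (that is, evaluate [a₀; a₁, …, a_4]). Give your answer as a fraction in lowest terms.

Start with 1.
2 + 1/(1/1) = 2 + 1/1 = 3/1
1 + 1/(3/1) = 1 + 1/3 = 4/3
1 + 1/(4/3) = 1 + 3/4 = 7/4
4 + 1/(7/4) = 4 + 4/7 = 32/7

32/7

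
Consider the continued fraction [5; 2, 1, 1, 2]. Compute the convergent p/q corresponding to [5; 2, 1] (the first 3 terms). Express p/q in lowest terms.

16/3

Use the convergent recurrence hₖ = aₖ·hₖ₋₁ + hₖ₋₂ (and likewise for the denominators kₖ):
a_0 = 5: 5/1
a_1 = 2: 11/2
a_2 = 1: 16/3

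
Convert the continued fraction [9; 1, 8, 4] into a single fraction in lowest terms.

Compute successive convergents:
a_0 = 9: 9/1
a_1 = 1: 10/1
a_2 = 8: 89/9
a_3 = 4: 366/37

366/37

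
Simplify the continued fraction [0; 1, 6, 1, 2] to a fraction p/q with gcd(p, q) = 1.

a_0 = 0: 0/1
a_1 = 1: 1/1
a_2 = 6: 6/7
a_3 = 1: 7/8
a_4 = 2: 20/23

20/23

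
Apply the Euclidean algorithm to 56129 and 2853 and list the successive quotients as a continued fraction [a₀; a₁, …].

[19; 1, 2, 15, 1, 1, 14, 2]

⌊56129/2853⌋ = 19, remainder 1922
⌊2853/1922⌋ = 1, remainder 931
⌊1922/931⌋ = 2, remainder 60
⌊931/60⌋ = 15, remainder 31
⌊60/31⌋ = 1, remainder 29
⌊31/29⌋ = 1, remainder 2
⌊29/2⌋ = 14, remainder 1
⌊2/1⌋ = 2, remainder 0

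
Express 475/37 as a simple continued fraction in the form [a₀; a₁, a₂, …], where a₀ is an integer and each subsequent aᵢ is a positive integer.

[12; 1, 5, 6]

475 = 12·37 + 31, so a_0 = 12
37 = 1·31 + 6, so a_1 = 1
31 = 5·6 + 1, so a_2 = 5
6 = 6·1 + 0, so a_3 = 6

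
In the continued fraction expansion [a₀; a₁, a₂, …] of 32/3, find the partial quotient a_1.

32 = 10·3 + 2, so a_0 = 10
3 = 1·2 + 1, so a_1 = 1

1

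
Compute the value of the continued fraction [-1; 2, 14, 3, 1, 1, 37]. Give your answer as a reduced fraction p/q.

Work from the innermost term outward:
Start with 37.
1 + 1/(37/1) = 1 + 1/37 = 38/37
1 + 1/(38/37) = 1 + 37/38 = 75/38
3 + 1/(75/38) = 3 + 38/75 = 263/75
14 + 1/(263/75) = 14 + 75/263 = 3757/263
2 + 1/(3757/263) = 2 + 263/3757 = 7777/3757
-1 + 1/(7777/3757) = -1 + 3757/7777 = -4020/7777

-4020/7777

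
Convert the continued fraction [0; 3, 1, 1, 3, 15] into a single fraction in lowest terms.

107/382

Start with 15.
3 + 1/(15/1) = 3 + 1/15 = 46/15
1 + 1/(46/15) = 1 + 15/46 = 61/46
1 + 1/(61/46) = 1 + 46/61 = 107/61
3 + 1/(107/61) = 3 + 61/107 = 382/107
0 + 1/(382/107) = 0 + 107/382 = 107/382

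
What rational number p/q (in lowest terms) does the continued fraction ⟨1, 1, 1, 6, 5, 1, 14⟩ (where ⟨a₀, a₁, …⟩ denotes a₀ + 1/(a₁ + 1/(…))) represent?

Starting at the tail and folding back:
Start with 14.
1 + 1/(14/1) = 1 + 1/14 = 15/14
5 + 1/(15/14) = 5 + 14/15 = 89/15
6 + 1/(89/15) = 6 + 15/89 = 549/89
1 + 1/(549/89) = 1 + 89/549 = 638/549
1 + 1/(638/549) = 1 + 549/638 = 1187/638
1 + 1/(1187/638) = 1 + 638/1187 = 1825/1187

1825/1187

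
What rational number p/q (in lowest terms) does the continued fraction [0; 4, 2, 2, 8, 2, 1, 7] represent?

1006/4431

Start with 7.
1 + 1/(7/1) = 1 + 1/7 = 8/7
2 + 1/(8/7) = 2 + 7/8 = 23/8
8 + 1/(23/8) = 8 + 8/23 = 192/23
2 + 1/(192/23) = 2 + 23/192 = 407/192
2 + 1/(407/192) = 2 + 192/407 = 1006/407
4 + 1/(1006/407) = 4 + 407/1006 = 4431/1006
0 + 1/(4431/1006) = 0 + 1006/4431 = 1006/4431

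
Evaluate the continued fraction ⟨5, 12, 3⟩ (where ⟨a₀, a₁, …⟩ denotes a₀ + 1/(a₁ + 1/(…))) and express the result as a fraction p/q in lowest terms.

a_0 = 5: 5/1
a_1 = 12: 61/12
a_2 = 3: 188/37

188/37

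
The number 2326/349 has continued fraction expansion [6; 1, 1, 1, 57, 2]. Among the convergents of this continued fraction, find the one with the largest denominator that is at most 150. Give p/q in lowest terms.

20/3

a_0 = 6: 6/1  (≤ bound)
a_1 = 1: 7/1  (≤ bound)
a_2 = 1: 13/2  (≤ bound)
a_3 = 1: 20/3  (≤ bound)
a_4 = 57: 1153/173  (> 150, stop)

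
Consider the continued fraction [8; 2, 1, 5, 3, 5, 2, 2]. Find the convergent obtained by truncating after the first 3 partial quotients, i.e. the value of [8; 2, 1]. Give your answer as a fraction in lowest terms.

a_0 = 8: 8/1
a_1 = 2: 17/2
a_2 = 1: 25/3

25/3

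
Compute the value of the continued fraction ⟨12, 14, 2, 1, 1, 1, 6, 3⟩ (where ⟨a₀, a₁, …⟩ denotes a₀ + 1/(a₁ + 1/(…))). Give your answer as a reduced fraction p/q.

28979/2401

Build up convergents one term at a time:
a_0 = 12: 12/1
a_1 = 14: 169/14
a_2 = 2: 350/29
a_3 = 1: 519/43
a_4 = 1: 869/72
a_5 = 1: 1388/115
a_6 = 6: 9197/762
a_7 = 3: 28979/2401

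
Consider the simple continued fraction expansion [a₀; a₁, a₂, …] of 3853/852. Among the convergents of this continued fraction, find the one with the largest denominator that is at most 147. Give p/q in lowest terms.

303/67

a_0 = 4: 4/1  (≤ bound)
a_1 = 1: 5/1  (≤ bound)
a_2 = 1: 9/2  (≤ bound)
a_3 = 10: 95/21  (≤ bound)
a_4 = 1: 104/23  (≤ bound)
a_5 = 2: 303/67  (≤ bound)
a_6 = 2: 710/157  (> 147, stop)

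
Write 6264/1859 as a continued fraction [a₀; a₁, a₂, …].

[3; 2, 1, 2, 2, 2, 40]

Repeatedly divide and take the remainder:
6264 ÷ 1859 → quotient 3, remainder 687
1859 ÷ 687 → quotient 2, remainder 485
687 ÷ 485 → quotient 1, remainder 202
485 ÷ 202 → quotient 2, remainder 81
202 ÷ 81 → quotient 2, remainder 40
81 ÷ 40 → quotient 2, remainder 1
40 ÷ 1 → quotient 40, remainder 0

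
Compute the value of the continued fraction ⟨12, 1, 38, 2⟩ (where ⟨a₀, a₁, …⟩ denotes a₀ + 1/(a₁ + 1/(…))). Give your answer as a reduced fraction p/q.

Start with 2.
38 + 1/(2/1) = 38 + 1/2 = 77/2
1 + 1/(77/2) = 1 + 2/77 = 79/77
12 + 1/(79/77) = 12 + 77/79 = 1025/79

1025/79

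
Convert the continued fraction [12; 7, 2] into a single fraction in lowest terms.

182/15

Compute successive convergents:
a_0 = 12: 12/1
a_1 = 7: 85/7
a_2 = 2: 182/15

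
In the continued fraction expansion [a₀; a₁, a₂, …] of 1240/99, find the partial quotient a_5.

Repeatedly divide and take the remainder:
⌊1240/99⌋ = 12, remainder 52
⌊99/52⌋ = 1, remainder 47
⌊52/47⌋ = 1, remainder 5
⌊47/5⌋ = 9, remainder 2
⌊5/2⌋ = 2, remainder 1
⌊2/1⌋ = 2, remainder 0

2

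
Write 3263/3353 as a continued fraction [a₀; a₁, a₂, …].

[0; 1, 36, 3, 1, 10, 2]

Repeatedly divide and take the remainder:
3263 ÷ 3353 → quotient 0, remainder 3263
3353 ÷ 3263 → quotient 1, remainder 90
3263 ÷ 90 → quotient 36, remainder 23
90 ÷ 23 → quotient 3, remainder 21
23 ÷ 21 → quotient 1, remainder 2
21 ÷ 2 → quotient 10, remainder 1
2 ÷ 1 → quotient 2, remainder 0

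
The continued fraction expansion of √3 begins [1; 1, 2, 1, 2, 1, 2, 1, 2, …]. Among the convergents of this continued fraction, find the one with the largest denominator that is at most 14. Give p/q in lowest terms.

19/11

List convergents until the denominator exceeds the bound:
a_0 = 1: 1/1  (≤ bound)
a_1 = 1: 2/1  (≤ bound)
a_2 = 2: 5/3  (≤ bound)
a_3 = 1: 7/4  (≤ bound)
a_4 = 2: 19/11  (≤ bound)
a_5 = 1: 26/15  (> 14, stop)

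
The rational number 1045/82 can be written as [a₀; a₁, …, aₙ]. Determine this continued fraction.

Run the Euclidean algorithm, recording each quotient:
1045 = 12·82 + 61, so a_0 = 12
82 = 1·61 + 21, so a_1 = 1
61 = 2·21 + 19, so a_2 = 2
21 = 1·19 + 2, so a_3 = 1
19 = 9·2 + 1, so a_4 = 9
2 = 2·1 + 0, so a_5 = 2

[12; 1, 2, 1, 9, 2]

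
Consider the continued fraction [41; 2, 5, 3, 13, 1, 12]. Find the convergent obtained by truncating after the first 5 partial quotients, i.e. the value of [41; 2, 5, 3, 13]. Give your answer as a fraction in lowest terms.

Start with 13.
3 + 1/(13/1) = 3 + 1/13 = 40/13
5 + 1/(40/13) = 5 + 13/40 = 213/40
2 + 1/(213/40) = 2 + 40/213 = 466/213
41 + 1/(466/213) = 41 + 213/466 = 19319/466

19319/466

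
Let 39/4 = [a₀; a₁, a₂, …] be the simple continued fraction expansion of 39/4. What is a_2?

3

39 ÷ 4 → quotient 9, remainder 3
4 ÷ 3 → quotient 1, remainder 1
3 ÷ 1 → quotient 3, remainder 0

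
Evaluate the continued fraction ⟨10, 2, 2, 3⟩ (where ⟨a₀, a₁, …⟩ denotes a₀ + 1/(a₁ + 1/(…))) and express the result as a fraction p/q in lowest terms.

177/17

Build up convergents one term at a time:
a_0 = 10: 10/1
a_1 = 2: 21/2
a_2 = 2: 52/5
a_3 = 3: 177/17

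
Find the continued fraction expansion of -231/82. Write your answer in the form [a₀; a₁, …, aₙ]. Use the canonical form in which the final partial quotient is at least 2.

[-3; 5, 2, 7]

Run the Euclidean algorithm, recording each quotient:
-231 = -3·82 + 15, so a_0 = -3
82 = 5·15 + 7, so a_1 = 5
15 = 2·7 + 1, so a_2 = 2
7 = 7·1 + 0, so a_3 = 7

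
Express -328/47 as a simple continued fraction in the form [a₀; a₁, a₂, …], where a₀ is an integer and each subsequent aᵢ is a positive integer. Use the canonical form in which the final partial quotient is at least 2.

-328 ÷ 47 → quotient -7, remainder 1
47 ÷ 1 → quotient 47, remainder 0

[-7; 47]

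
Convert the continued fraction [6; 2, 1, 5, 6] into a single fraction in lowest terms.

667/105

a_0 = 6: 6/1
a_1 = 2: 13/2
a_2 = 1: 19/3
a_3 = 5: 108/17
a_4 = 6: 667/105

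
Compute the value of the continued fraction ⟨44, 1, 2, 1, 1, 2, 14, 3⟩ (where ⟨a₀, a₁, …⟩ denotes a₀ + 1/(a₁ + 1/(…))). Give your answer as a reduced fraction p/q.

Start with 3.
14 + 1/(3/1) = 14 + 1/3 = 43/3
2 + 1/(43/3) = 2 + 3/43 = 89/43
1 + 1/(89/43) = 1 + 43/89 = 132/89
1 + 1/(132/89) = 1 + 89/132 = 221/132
2 + 1/(221/132) = 2 + 132/221 = 574/221
1 + 1/(574/221) = 1 + 221/574 = 795/574
44 + 1/(795/574) = 44 + 574/795 = 35554/795

35554/795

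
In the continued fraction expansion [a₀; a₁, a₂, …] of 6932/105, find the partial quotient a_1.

⌊6932/105⌋ = 66, remainder 2
⌊105/2⌋ = 52, remainder 1

52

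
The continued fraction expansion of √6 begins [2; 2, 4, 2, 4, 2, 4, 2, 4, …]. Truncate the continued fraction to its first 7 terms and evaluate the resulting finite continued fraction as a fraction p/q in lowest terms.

Start with 4.
2 + 1/(4/1) = 2 + 1/4 = 9/4
4 + 1/(9/4) = 4 + 4/9 = 40/9
2 + 1/(40/9) = 2 + 9/40 = 89/40
4 + 1/(89/40) = 4 + 40/89 = 396/89
2 + 1/(396/89) = 2 + 89/396 = 881/396
2 + 1/(881/396) = 2 + 396/881 = 2158/881

2158/881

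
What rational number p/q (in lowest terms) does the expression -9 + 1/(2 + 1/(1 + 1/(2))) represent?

-69/8

Start with 2.
1 + 1/(2/1) = 1 + 1/2 = 3/2
2 + 1/(3/2) = 2 + 2/3 = 8/3
-9 + 1/(8/3) = -9 + 3/8 = -69/8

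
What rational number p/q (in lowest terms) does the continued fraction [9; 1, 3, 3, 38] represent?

4865/498

a_0 = 9: 9/1
a_1 = 1: 10/1
a_2 = 3: 39/4
a_3 = 3: 127/13
a_4 = 38: 4865/498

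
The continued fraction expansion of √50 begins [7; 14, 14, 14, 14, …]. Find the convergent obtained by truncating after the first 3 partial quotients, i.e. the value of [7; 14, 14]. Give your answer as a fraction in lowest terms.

1393/197

Build up convergents one term at a time:
a_0 = 7: 7/1
a_1 = 14: 99/14
a_2 = 14: 1393/197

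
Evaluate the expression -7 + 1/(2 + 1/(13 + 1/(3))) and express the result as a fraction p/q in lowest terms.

-541/83

Compute successive convergents:
a_0 = -7: -7/1
a_1 = 2: -13/2
a_2 = 13: -176/27
a_3 = 3: -541/83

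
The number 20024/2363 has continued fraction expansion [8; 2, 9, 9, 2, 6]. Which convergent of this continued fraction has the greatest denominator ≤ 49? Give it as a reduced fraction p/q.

a_0 = 8: 8/1  (≤ bound)
a_1 = 2: 17/2  (≤ bound)
a_2 = 9: 161/19  (≤ bound)
a_3 = 9: 1466/173  (> 49, stop)

161/19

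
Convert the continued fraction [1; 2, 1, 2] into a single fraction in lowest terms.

Build up convergents one term at a time:
a_0 = 1: 1/1
a_1 = 2: 3/2
a_2 = 1: 4/3
a_3 = 2: 11/8

11/8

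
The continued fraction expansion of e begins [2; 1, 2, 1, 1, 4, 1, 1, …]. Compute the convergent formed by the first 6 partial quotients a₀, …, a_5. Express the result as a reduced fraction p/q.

87/32

Use the convergent recurrence hₖ = aₖ·hₖ₋₁ + hₖ₋₂ (and likewise for the denominators kₖ):
a_0 = 2: 2/1
a_1 = 1: 3/1
a_2 = 2: 8/3
a_3 = 1: 11/4
a_4 = 1: 19/7
a_5 = 4: 87/32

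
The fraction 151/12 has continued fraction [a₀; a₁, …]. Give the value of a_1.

1

Run the Euclidean algorithm, recording each quotient:
151 ÷ 12 → quotient 12, remainder 7
12 ÷ 7 → quotient 1, remainder 5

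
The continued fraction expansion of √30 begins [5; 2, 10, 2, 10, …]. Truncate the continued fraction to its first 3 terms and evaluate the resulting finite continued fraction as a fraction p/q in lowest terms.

Compute successive convergents:
a_0 = 5: 5/1
a_1 = 2: 11/2
a_2 = 10: 115/21

115/21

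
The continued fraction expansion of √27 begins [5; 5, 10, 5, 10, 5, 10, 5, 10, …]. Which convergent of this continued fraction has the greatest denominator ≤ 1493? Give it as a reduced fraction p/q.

1351/260

List convergents until the denominator exceeds the bound:
a_0 = 5: 5/1  (≤ bound)
a_1 = 5: 26/5  (≤ bound)
a_2 = 10: 265/51  (≤ bound)
a_3 = 5: 1351/260  (≤ bound)
a_4 = 10: 13775/2651  (> 1493, stop)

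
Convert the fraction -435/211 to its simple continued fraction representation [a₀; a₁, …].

-435 ÷ 211 → quotient -3, remainder 198
211 ÷ 198 → quotient 1, remainder 13
198 ÷ 13 → quotient 15, remainder 3
13 ÷ 3 → quotient 4, remainder 1
3 ÷ 1 → quotient 3, remainder 0

[-3; 1, 15, 4, 3]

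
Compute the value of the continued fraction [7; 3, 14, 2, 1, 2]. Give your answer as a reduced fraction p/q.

2586/353

Start with 2.
1 + 1/(2/1) = 1 + 1/2 = 3/2
2 + 1/(3/2) = 2 + 2/3 = 8/3
14 + 1/(8/3) = 14 + 3/8 = 115/8
3 + 1/(115/8) = 3 + 8/115 = 353/115
7 + 1/(353/115) = 7 + 115/353 = 2586/353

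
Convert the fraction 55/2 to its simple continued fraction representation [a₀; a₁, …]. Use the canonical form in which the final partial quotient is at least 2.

[27; 2]

55 = 27·2 + 1, so a_0 = 27
2 = 2·1 + 0, so a_1 = 2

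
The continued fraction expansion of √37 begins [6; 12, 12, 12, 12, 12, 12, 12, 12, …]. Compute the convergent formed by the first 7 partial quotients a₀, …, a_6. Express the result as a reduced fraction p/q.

Use the convergent recurrence hₖ = aₖ·hₖ₋₁ + hₖ₋₂ (and likewise for the denominators kₖ):
a_0 = 6: 6/1
a_1 = 12: 73/12
a_2 = 12: 882/145
a_3 = 12: 10657/1752
a_4 = 12: 128766/21169
a_5 = 12: 1555849/255780
a_6 = 12: 18798954/3090529

18798954/3090529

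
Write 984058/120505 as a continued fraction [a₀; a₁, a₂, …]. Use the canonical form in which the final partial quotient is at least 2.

[8; 6, 50, 2, 2, 1, 3, 15]

Repeatedly divide and take the remainder:
⌊984058/120505⌋ = 8, remainder 20018
⌊120505/20018⌋ = 6, remainder 397
⌊20018/397⌋ = 50, remainder 168
⌊397/168⌋ = 2, remainder 61
⌊168/61⌋ = 2, remainder 46
⌊61/46⌋ = 1, remainder 15
⌊46/15⌋ = 3, remainder 1
⌊15/1⌋ = 15, remainder 0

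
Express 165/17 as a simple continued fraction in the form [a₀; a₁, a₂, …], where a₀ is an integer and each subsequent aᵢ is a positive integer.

[9; 1, 2, 2, 2]

165 = 9·17 + 12, so a_0 = 9
17 = 1·12 + 5, so a_1 = 1
12 = 2·5 + 2, so a_2 = 2
5 = 2·2 + 1, so a_3 = 2
2 = 2·1 + 0, so a_4 = 2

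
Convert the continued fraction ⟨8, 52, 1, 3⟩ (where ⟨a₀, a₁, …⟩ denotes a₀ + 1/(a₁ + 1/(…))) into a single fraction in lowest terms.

1692/211

a_0 = 8: 8/1
a_1 = 52: 417/52
a_2 = 1: 425/53
a_3 = 3: 1692/211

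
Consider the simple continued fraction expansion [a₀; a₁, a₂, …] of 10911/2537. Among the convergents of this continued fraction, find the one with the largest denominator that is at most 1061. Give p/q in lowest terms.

a_0 = 4: 4/1  (≤ bound)
a_1 = 3: 13/3  (≤ bound)
a_2 = 3: 43/10  (≤ bound)
a_3 = 13: 572/133  (≤ bound)
a_4 = 19: 10911/2537  (> 1061, stop)

572/133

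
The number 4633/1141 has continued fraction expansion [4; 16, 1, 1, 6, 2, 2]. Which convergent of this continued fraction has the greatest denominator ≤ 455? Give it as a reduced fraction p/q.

873/215

List convergents until the denominator exceeds the bound:
a_0 = 4: 4/1  (≤ bound)
a_1 = 16: 65/16  (≤ bound)
a_2 = 1: 69/17  (≤ bound)
a_3 = 1: 134/33  (≤ bound)
a_4 = 6: 873/215  (≤ bound)
a_5 = 2: 1880/463  (> 455, stop)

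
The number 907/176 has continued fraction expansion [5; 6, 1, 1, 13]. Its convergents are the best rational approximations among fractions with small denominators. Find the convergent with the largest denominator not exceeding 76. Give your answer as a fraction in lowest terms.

67/13

a_0 = 5: 5/1  (≤ bound)
a_1 = 6: 31/6  (≤ bound)
a_2 = 1: 36/7  (≤ bound)
a_3 = 1: 67/13  (≤ bound)
a_4 = 13: 907/176  (> 76, stop)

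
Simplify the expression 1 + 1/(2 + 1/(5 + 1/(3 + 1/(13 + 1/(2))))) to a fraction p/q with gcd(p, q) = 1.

1409/967

Use the convergent recurrence hₖ = aₖ·hₖ₋₁ + hₖ₋₂ (and likewise for the denominators kₖ):
a_0 = 1: 1/1
a_1 = 2: 3/2
a_2 = 5: 16/11
a_3 = 3: 51/35
a_4 = 13: 679/466
a_5 = 2: 1409/967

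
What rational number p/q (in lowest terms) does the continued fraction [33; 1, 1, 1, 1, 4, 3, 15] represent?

38078/1133

Start with 15.
3 + 1/(15/1) = 3 + 1/15 = 46/15
4 + 1/(46/15) = 4 + 15/46 = 199/46
1 + 1/(199/46) = 1 + 46/199 = 245/199
1 + 1/(245/199) = 1 + 199/245 = 444/245
1 + 1/(444/245) = 1 + 245/444 = 689/444
1 + 1/(689/444) = 1 + 444/689 = 1133/689
33 + 1/(1133/689) = 33 + 689/1133 = 38078/1133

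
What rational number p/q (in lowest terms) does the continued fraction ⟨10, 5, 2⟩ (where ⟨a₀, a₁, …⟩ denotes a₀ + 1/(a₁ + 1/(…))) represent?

112/11

Start with 2.
5 + 1/(2/1) = 5 + 1/2 = 11/2
10 + 1/(11/2) = 10 + 2/11 = 112/11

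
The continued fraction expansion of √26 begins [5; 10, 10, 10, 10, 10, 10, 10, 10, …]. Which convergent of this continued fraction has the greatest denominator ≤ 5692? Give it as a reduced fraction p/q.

List convergents until the denominator exceeds the bound:
a_0 = 5: 5/1  (≤ bound)
a_1 = 10: 51/10  (≤ bound)
a_2 = 10: 515/101  (≤ bound)
a_3 = 10: 5201/1020  (≤ bound)
a_4 = 10: 52525/10301  (> 5692, stop)

5201/1020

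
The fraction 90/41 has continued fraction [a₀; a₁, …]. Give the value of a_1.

Apply division with remainder until the remainder is 0:
90 = 2·41 + 8, so a_0 = 2
41 = 5·8 + 1, so a_1 = 5

5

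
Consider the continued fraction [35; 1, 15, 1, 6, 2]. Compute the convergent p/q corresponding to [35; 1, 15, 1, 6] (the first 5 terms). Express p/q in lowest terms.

4241/118

Build up convergents one term at a time:
a_0 = 35: 35/1
a_1 = 1: 36/1
a_2 = 15: 575/16
a_3 = 1: 611/17
a_4 = 6: 4241/118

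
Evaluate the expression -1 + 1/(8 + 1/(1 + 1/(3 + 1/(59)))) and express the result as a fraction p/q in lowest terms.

a_0 = -1: -1/1
a_1 = 8: -7/8
a_2 = 1: -8/9
a_3 = 3: -31/35
a_4 = 59: -1837/2074

-1837/2074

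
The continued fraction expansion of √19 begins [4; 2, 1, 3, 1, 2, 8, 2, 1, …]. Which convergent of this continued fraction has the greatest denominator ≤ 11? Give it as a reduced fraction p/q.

a_0 = 4: 4/1  (≤ bound)
a_1 = 2: 9/2  (≤ bound)
a_2 = 1: 13/3  (≤ bound)
a_3 = 3: 48/11  (≤ bound)
a_4 = 1: 61/14  (> 11, stop)

48/11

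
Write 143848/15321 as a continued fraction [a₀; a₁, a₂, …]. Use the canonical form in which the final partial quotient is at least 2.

143848 ÷ 15321 → quotient 9, remainder 5959
15321 ÷ 5959 → quotient 2, remainder 3403
5959 ÷ 3403 → quotient 1, remainder 2556
3403 ÷ 2556 → quotient 1, remainder 847
2556 ÷ 847 → quotient 3, remainder 15
847 ÷ 15 → quotient 56, remainder 7
15 ÷ 7 → quotient 2, remainder 1
7 ÷ 1 → quotient 7, remainder 0

[9; 2, 1, 1, 3, 56, 2, 7]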